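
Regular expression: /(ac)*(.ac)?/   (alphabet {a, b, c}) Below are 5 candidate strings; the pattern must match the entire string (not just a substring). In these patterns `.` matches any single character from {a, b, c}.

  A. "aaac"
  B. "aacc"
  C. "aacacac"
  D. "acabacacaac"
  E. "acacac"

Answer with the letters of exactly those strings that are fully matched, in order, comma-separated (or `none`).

E

A. "aaac" → no match
B. "aacc" → no match
C. "aacacac" → no match
D. "acabacacaac" → no match
E. "acacac" → match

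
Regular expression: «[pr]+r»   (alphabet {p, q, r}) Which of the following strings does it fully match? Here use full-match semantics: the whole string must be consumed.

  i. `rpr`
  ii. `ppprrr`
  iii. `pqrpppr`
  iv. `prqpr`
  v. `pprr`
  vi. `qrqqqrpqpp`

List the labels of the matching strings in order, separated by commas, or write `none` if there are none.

i → match
ii → match
iii → no match
iv → no match
v → match
vi → no match — must end with `r`

i, ii, v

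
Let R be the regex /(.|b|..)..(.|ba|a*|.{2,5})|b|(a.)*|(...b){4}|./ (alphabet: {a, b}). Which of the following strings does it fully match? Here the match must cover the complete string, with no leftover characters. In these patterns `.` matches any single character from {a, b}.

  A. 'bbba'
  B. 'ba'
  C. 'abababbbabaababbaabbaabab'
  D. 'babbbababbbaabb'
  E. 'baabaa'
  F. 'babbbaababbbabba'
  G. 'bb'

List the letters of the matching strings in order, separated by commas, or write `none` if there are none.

A → match
B → no match
C → no match
D → no match
E → match
F → no match
G → no match

A, E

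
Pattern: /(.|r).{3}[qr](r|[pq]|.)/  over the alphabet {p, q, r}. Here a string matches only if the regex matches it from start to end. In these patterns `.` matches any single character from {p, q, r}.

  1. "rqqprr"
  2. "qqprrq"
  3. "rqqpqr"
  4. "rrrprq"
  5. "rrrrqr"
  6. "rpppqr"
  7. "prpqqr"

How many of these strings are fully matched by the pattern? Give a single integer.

1 → match
2 → match
3 → match
4 → match
5 → match
6 → match
7 → match
Total matched: 7

7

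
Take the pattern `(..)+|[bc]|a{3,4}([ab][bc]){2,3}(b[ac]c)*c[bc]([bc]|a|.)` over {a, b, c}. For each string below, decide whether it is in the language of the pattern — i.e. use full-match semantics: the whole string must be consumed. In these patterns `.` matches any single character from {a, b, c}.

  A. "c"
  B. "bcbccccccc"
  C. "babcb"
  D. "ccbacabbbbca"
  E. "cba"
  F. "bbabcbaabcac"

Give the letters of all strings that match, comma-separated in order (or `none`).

A, B, D, F

A → match
B → match
C → no match
D → match
E → no match
F → match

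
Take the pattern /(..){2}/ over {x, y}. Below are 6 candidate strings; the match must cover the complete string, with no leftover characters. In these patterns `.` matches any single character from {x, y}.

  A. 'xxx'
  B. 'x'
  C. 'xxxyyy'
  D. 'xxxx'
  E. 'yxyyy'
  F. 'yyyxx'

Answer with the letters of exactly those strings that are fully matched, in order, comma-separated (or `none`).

A → no match
B → no match
C → no match
D → match
E → no match
F → no match

D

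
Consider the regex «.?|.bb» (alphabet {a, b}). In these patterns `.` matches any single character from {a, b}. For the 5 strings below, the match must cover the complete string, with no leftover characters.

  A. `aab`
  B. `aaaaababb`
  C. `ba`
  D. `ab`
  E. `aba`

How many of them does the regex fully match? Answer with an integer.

A → no match
B → no match
C → no match
D → no match
E → no match
Total matched: 0

0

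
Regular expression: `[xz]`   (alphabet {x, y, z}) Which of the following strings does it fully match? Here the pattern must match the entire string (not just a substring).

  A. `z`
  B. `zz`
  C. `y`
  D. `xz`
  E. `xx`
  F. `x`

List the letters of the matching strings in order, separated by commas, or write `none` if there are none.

A, F

A. `z` → match
B. `zz` → no match
C. `y` → no match
D. `xz` → no match
E. `xx` → no match
F. `x` → match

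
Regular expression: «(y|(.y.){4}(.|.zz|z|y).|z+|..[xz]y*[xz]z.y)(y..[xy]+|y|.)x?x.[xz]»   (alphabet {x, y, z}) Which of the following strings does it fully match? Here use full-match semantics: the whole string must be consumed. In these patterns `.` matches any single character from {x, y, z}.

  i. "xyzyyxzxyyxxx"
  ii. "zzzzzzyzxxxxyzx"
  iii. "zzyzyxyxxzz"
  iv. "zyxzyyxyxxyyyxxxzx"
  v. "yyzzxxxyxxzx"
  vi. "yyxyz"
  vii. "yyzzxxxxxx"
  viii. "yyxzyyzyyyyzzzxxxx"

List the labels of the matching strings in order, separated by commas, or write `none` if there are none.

i → match
ii → no match
iii → match
iv → match
v → match
vi → match
vii → match
viii → match

i, iii, iv, v, vi, vii, viii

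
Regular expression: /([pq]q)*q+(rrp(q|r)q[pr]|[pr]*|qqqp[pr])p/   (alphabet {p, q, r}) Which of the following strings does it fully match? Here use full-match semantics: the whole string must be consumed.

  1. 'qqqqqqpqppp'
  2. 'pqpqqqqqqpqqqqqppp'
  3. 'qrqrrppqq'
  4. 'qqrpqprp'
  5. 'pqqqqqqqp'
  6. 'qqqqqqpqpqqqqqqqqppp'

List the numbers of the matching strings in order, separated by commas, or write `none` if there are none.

5, 6

1 → no match
2 → no match
3 → no match — must end with 'p'
4 → no match
5 → match
6 → match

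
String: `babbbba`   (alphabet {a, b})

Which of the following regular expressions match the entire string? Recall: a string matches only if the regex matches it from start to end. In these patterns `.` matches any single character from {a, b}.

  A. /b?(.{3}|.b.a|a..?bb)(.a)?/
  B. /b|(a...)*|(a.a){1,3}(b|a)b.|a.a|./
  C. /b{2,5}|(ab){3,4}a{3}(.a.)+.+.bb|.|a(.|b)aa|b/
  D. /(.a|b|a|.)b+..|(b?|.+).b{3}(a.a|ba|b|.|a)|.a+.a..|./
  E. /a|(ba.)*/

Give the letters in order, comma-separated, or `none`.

A, D

A → match
B → no match
C → no match
D → match
E → no match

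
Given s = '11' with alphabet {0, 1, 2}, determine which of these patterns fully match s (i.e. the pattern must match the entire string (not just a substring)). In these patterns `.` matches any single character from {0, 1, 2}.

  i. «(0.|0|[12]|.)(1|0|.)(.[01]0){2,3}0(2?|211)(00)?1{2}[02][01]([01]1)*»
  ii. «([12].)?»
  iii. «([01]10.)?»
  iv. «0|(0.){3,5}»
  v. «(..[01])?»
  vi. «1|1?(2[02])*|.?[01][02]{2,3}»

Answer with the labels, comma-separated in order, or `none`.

ii

i → no match
ii → match
iii → no match
iv → no match — must start with '0'
v → no match
vi → no match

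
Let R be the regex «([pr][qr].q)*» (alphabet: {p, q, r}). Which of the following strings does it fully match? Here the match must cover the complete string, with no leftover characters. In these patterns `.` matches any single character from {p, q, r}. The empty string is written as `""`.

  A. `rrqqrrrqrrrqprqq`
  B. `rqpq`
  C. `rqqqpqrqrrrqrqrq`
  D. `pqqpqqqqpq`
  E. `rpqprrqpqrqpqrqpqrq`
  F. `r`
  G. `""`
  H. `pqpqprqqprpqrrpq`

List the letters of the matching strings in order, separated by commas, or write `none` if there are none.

A, B, C, G, H

A → match
B → match
C → match
D → no match
E → no match
F → no match
G → match
H → match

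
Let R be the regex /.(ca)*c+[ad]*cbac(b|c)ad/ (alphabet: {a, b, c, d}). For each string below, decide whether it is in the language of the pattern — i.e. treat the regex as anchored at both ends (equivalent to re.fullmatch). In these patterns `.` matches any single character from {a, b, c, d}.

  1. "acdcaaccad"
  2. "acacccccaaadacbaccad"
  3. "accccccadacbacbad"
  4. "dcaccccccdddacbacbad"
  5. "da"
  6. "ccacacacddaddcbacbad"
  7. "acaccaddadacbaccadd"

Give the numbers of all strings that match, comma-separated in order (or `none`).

1 → no match
2 → match
3 → match
4 → match
5 → no match — must end with "ad"
6 → match
7 → no match — must end with "ad"

2, 3, 4, 6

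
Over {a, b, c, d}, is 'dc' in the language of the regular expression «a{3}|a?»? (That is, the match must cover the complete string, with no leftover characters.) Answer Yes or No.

No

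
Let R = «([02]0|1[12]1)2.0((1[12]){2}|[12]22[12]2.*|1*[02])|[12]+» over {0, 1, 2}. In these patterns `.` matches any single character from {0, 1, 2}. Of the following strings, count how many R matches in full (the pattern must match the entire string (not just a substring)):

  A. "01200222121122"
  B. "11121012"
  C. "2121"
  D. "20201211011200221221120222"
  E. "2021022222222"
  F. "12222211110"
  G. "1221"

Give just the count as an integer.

A → no match
B → match
C → match
D → no match
E → match
F → no match
G → match
Total matched: 4

4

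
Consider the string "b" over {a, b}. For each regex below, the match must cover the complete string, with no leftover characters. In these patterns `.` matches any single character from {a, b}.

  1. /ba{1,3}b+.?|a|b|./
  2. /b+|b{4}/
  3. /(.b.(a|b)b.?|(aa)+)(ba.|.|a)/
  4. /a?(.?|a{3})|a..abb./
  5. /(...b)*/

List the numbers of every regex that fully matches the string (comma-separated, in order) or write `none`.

1, 2, 4

1 → match
2 → match
3 → no match
4 → match
5 → no match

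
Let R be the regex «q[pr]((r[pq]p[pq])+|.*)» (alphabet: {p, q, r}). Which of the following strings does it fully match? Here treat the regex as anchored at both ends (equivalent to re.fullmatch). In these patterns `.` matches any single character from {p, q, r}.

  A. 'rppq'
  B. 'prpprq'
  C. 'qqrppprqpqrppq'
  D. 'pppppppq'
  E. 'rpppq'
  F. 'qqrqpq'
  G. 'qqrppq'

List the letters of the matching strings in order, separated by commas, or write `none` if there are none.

A → no match — must start with 'q'
B → no match — must start with 'q'
C → no match
D → no match — must start with 'q'
E → no match — must start with 'q'
F → no match
G → no match

none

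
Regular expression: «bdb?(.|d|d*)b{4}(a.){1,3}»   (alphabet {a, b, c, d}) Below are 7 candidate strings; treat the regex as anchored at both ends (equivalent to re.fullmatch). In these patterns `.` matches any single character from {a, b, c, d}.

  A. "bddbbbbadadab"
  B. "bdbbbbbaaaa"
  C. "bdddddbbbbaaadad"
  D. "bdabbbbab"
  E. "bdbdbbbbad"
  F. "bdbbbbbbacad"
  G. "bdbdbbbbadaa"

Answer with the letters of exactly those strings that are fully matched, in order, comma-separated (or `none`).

A → match
B → match
C → match
D → match
E → match
F → match
G → match

A, B, C, D, E, F, G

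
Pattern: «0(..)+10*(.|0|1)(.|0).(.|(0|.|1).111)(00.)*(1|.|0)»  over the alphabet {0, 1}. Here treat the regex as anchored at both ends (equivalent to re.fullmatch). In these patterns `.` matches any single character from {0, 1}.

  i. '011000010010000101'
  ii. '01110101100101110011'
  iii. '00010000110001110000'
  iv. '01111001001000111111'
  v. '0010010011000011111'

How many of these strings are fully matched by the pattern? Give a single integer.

i → no match
ii → match
iii → match
iv → no match
v → match
Total matched: 3

3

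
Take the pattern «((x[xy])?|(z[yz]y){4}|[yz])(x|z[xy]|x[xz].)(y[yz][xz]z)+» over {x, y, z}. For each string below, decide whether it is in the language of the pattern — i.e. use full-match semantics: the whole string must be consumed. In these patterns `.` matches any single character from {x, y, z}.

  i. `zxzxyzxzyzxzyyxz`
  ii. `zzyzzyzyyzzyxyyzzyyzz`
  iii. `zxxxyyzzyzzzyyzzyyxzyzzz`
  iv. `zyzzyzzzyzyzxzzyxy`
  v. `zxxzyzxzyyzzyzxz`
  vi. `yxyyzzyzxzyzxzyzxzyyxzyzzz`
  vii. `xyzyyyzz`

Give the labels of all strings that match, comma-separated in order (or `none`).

i, ii, iii, v, vi, vii

i → match
ii → match
iii → match
iv → no match — must end with `z`
v → match
vi → match
vii → match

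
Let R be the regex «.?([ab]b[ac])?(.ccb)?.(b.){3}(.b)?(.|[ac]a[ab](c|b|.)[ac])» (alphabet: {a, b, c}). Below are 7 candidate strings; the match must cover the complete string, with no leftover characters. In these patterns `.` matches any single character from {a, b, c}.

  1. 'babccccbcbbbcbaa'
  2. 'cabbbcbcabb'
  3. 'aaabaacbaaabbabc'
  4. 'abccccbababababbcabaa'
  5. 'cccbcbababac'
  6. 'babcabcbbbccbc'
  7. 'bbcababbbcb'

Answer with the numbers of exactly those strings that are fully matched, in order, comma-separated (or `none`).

1, 2, 4, 5, 6, 7

1 → match
2 → match
3 → no match
4 → match
5 → match
6 → match
7 → match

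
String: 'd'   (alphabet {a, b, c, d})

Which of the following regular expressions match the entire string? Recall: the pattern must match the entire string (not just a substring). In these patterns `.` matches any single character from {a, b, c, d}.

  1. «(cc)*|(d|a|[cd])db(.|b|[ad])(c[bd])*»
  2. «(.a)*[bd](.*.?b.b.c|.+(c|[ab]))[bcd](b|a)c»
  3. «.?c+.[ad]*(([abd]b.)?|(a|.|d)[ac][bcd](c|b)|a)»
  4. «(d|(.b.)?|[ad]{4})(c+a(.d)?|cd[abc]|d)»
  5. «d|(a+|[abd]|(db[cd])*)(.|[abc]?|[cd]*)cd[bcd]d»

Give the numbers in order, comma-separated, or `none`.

4, 5

1 → no match
2 → no match — must end with 'c'
3 → no match
4 → match
5 → match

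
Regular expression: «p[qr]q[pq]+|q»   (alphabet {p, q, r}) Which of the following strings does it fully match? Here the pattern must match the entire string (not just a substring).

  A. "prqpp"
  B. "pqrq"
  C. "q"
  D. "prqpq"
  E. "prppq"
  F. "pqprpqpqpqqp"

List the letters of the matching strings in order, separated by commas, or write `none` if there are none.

A → match
B → no match
C → match
D → match
E → no match
F → no match

A, C, D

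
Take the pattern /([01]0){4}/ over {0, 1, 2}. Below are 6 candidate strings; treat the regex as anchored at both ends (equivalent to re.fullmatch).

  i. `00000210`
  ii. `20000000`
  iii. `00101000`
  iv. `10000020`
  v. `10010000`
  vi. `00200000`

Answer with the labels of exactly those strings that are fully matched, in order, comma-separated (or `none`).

i → no match
ii → no match
iii → match
iv → no match
v → no match
vi → no match

iii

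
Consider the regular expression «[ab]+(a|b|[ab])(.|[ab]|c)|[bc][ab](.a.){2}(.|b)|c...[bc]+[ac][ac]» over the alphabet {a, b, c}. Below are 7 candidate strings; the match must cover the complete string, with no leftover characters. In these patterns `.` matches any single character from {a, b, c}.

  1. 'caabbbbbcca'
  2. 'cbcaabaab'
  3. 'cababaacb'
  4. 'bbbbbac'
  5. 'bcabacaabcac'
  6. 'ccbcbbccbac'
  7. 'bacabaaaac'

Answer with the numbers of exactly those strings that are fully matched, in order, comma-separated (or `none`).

1 → match
2 → match
3 → match
4 → match
5 → no match
6 → match
7 → no match

1, 2, 3, 4, 6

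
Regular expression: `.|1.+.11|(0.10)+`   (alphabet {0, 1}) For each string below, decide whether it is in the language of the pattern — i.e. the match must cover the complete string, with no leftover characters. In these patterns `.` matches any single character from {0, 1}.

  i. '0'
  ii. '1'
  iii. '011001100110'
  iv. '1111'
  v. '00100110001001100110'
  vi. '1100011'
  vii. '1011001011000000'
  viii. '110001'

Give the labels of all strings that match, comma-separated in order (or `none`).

i, ii, iii, v, vi

i. '0' → match
ii. '1' → match
iii. '011001100110' → match
iv. '1111' → no match
v → match
vi. '1100011' → match
vii → no match
viii. '110001' → no match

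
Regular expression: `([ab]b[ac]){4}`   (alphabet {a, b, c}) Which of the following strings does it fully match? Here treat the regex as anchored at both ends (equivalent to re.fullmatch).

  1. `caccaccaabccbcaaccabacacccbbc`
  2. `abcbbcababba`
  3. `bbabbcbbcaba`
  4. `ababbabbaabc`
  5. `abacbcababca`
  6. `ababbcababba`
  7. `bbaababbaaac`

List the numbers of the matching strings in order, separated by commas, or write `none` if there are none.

1 → no match
2 → match
3 → match
4 → match
5 → no match
6 → match
7 → no match

2, 3, 4, 6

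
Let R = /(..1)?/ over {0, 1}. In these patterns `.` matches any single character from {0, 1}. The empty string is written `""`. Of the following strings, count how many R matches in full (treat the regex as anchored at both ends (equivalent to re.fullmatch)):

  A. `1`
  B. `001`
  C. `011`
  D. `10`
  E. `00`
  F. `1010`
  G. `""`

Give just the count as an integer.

3

A → no match
B → match
C → match
D → no match
E → no match
F → no match
G → match
Total matched: 3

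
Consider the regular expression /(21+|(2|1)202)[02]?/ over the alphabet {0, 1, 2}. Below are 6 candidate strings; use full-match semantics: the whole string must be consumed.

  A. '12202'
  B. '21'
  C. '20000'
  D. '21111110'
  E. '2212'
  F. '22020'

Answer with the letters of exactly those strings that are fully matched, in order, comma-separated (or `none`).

A → no match
B → match
C → no match
D → match
E → no match
F → match

B, D, F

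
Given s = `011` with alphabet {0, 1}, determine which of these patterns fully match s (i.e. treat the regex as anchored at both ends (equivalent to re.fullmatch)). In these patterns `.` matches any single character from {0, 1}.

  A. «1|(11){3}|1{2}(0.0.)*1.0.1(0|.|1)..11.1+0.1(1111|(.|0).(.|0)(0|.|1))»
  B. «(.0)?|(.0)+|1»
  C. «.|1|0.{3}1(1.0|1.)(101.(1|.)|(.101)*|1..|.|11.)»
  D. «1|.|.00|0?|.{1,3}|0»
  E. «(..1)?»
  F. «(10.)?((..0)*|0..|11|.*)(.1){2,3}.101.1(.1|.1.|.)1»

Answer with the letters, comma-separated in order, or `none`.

D, E

A → no match
B → no match
C → no match
D → match
E → match
F → no match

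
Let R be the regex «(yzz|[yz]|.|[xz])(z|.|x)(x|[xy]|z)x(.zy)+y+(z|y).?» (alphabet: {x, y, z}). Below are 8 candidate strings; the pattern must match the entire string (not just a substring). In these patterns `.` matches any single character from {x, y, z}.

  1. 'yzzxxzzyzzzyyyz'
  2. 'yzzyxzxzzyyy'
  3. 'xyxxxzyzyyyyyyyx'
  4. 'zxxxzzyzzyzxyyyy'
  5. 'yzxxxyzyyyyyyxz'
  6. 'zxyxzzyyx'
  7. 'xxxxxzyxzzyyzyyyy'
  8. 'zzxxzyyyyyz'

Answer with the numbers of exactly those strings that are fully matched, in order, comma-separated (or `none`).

none

1 → no match
2. 'yzzyxzxzzyyy' → no match
3 → no match
4 → no match
5 → no match
6. 'zxyxzzyyx' → no match
7 → no match
8. 'zzxxzyyyyyz' → no match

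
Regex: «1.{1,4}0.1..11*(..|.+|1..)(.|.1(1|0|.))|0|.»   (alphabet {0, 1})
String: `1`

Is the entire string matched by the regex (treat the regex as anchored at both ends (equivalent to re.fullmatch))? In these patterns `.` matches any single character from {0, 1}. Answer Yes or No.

Yes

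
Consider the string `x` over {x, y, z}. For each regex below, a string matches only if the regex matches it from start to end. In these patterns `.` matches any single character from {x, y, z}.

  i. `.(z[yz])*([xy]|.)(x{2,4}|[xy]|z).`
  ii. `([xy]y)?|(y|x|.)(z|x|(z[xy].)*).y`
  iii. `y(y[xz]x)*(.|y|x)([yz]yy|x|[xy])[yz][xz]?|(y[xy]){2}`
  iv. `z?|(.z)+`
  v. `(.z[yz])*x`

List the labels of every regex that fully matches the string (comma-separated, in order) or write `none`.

i → no match
ii → no match
iii → no match — must start with `y`
iv → no match
v → match

v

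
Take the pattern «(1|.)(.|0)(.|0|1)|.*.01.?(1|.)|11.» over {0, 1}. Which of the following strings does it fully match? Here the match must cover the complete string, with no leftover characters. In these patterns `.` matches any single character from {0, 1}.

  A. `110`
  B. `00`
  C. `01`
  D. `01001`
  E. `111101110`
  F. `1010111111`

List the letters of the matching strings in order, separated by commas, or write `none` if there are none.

A

A → match
B → no match
C → no match
D → no match
E → no match
F → no match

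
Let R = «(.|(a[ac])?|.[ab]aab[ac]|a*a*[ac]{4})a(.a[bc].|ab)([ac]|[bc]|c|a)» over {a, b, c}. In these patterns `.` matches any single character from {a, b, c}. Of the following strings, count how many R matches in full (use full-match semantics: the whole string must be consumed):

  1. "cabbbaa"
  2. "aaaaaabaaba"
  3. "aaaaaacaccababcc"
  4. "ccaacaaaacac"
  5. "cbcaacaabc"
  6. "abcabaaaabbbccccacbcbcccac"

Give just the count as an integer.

1

1. "cabbbaa" → no match
2. "aaaaaabaaba" → no match
3 → match
4. "ccaacaaaacac" → no match
5. "cbcaacaabc" → no match
6 → no match
Total matched: 1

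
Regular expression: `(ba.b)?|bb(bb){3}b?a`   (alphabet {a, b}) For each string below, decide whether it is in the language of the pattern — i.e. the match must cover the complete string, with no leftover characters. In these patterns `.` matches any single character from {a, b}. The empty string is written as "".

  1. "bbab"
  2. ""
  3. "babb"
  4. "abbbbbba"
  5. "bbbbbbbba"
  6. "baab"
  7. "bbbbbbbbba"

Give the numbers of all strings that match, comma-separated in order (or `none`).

2, 3, 5, 6, 7

1 → no match
2 → match
3 → match
4 → no match
5 → match
6 → match
7 → match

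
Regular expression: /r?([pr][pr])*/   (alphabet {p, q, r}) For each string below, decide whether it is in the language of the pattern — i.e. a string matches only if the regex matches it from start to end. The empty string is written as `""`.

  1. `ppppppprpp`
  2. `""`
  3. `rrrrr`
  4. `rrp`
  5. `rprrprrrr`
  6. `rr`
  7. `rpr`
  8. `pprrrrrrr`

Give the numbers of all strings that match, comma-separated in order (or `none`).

1, 2, 3, 4, 5, 6, 7

1. `ppppppprpp` → match
2. `""` → match
3. `rrrrr` → match
4. `rrp` → match
5. `rprrprrrr` → match
6. `rr` → match
7. `rpr` → match
8. `pprrrrrrr` → no match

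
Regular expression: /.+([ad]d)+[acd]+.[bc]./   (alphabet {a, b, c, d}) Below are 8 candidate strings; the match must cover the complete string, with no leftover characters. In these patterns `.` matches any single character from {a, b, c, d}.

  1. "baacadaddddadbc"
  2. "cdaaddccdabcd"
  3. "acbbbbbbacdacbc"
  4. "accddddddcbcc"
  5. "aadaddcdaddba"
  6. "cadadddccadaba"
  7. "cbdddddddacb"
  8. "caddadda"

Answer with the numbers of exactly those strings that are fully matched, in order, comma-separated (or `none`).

1, 2, 4, 5, 6, 7

1 → match
2 → match
3 → no match
4 → match
5 → match
6 → match
7. "cbdddddddacb" → match
8. "caddadda" → no match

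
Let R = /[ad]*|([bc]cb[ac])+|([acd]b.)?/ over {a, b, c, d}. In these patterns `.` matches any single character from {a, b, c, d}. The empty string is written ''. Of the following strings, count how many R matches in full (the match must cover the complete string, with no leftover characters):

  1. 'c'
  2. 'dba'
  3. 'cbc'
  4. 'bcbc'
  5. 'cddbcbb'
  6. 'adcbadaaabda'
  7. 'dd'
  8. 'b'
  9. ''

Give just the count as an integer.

1 → no match
2 → match
3 → match
4 → match
5 → no match
6 → no match
7 → match
8 → no match
9 → match
Total matched: 5

5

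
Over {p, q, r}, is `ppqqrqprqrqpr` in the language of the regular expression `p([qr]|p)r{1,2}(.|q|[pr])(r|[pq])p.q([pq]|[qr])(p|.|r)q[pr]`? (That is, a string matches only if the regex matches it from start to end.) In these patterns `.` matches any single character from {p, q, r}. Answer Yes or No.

No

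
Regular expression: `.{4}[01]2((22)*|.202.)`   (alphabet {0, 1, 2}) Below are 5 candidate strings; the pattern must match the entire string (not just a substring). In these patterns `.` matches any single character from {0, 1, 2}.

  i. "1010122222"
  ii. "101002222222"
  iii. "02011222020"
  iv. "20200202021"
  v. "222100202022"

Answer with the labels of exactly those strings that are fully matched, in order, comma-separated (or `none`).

i → match
ii → match
iii → match
iv → match
v → no match

i, ii, iii, iv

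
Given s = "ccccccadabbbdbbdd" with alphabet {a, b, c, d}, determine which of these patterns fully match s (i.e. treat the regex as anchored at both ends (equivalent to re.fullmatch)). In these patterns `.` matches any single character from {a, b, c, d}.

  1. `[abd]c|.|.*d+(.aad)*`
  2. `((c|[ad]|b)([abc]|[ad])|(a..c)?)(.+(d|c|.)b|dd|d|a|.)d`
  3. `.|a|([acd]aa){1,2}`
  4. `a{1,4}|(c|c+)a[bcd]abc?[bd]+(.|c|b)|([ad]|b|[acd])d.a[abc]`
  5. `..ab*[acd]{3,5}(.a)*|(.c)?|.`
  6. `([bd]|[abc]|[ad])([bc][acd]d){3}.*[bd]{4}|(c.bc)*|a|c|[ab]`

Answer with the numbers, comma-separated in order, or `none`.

1, 4

1 → match
2 → no match
3 → no match
4 → match
5 → no match
6 → no match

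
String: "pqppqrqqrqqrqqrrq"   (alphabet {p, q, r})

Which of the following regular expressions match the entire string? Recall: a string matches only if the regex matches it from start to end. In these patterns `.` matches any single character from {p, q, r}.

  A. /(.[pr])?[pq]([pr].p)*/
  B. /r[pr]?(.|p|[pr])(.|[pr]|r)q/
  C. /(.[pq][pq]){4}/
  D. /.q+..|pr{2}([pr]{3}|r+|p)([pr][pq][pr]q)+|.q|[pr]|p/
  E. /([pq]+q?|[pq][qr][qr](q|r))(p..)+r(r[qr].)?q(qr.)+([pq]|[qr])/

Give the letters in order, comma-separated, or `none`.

A → no match
B → no match — must start with "r"
C → no match
D → no match
E → match

E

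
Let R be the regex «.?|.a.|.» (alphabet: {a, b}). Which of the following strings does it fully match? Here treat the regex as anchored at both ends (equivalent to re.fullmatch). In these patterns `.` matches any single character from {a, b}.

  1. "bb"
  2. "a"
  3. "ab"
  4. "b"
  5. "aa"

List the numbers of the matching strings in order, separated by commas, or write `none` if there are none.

1 → no match
2 → match
3 → no match
4 → match
5 → no match

2, 4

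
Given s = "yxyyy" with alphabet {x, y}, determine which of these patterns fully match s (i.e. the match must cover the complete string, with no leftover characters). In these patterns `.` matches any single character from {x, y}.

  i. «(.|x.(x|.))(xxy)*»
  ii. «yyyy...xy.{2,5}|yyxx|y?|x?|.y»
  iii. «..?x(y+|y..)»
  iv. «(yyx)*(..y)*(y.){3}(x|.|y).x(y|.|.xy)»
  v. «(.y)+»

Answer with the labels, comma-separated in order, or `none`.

i → no match
ii → no match
iii → match
iv → no match
v → no match

iii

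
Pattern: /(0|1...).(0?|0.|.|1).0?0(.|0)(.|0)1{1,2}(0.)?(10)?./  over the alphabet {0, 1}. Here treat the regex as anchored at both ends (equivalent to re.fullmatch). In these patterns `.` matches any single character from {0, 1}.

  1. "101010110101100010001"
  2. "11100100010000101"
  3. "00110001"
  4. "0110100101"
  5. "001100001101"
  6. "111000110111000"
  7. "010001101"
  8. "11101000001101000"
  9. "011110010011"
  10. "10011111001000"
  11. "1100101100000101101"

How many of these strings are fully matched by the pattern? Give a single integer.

2

1 → no match
2 → no match
3 → no match
4 → no match
5 → match
6 → match
7 → no match
8 → no match
9 → no match
10 → no match
11 → no match
Total matched: 2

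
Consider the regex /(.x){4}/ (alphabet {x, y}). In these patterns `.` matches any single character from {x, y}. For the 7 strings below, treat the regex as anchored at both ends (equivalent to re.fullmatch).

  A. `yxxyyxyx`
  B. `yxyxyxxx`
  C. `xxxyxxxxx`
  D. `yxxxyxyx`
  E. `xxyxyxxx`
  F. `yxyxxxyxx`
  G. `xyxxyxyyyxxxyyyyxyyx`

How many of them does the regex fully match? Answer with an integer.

A → no match
B → match
C → no match
D → match
E → match
F → no match
G → no match
Total matched: 3

3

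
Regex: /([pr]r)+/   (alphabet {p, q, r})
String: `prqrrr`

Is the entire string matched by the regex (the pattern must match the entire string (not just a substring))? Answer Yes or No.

No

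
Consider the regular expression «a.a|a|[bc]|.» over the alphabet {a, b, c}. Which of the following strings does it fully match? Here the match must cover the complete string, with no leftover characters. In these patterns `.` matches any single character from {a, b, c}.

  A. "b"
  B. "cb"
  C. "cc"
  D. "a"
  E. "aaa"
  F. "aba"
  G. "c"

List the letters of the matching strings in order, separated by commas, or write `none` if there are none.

A → match
B → no match
C → no match
D → match
E → match
F → match
G → match

A, D, E, F, G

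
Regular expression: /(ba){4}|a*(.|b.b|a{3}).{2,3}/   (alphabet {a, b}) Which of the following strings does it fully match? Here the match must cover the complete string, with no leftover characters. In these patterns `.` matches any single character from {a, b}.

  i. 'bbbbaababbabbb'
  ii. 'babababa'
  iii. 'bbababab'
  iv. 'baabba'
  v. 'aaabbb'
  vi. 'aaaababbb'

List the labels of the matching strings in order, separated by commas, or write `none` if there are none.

i → no match
ii. 'babababa' → match
iii. 'bbababab' → no match
iv. 'baabba' → no match
v. 'aaabbb' → match
vi. 'aaaababbb' → match

ii, v, vi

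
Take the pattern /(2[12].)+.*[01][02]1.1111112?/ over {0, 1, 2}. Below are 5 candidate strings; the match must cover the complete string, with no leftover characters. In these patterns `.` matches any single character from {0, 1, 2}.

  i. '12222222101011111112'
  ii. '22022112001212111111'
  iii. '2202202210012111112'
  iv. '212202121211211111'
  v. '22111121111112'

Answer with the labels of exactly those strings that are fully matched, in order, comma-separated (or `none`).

i → no match — must start with '2'
ii → match
iii → no match
iv → no match
v → no match

ii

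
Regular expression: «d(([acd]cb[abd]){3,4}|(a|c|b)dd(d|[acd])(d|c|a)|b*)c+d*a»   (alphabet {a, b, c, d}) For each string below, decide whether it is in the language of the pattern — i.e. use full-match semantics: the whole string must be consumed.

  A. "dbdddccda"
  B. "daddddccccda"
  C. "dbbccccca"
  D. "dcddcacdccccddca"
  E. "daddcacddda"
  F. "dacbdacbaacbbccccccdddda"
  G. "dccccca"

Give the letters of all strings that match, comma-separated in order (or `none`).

A → match
B → match
C → match
D → no match
E → match
F → match
G → match

A, B, C, E, F, G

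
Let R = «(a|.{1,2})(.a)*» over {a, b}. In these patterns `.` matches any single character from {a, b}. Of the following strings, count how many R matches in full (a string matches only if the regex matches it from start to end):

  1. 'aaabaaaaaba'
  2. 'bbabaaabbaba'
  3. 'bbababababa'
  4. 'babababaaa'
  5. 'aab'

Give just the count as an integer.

3

1. 'aaabaaaaaba' → match
2. 'bbabaaabbaba' → no match
3. 'bbababababa' → match
4. 'babababaaa' → match
5. 'aab' → no match
Total matched: 3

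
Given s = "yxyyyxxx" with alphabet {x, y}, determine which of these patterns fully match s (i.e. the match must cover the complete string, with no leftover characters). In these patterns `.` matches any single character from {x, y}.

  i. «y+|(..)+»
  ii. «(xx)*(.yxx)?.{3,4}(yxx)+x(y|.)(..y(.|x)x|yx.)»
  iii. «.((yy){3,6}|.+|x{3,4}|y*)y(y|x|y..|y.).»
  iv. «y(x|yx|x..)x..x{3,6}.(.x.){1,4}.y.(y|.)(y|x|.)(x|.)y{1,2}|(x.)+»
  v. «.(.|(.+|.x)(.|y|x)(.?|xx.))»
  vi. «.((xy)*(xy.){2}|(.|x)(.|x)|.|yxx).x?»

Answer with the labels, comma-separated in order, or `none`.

i → match
ii → no match
iii → match
iv → no match
v → match
vi → no match

i, iii, v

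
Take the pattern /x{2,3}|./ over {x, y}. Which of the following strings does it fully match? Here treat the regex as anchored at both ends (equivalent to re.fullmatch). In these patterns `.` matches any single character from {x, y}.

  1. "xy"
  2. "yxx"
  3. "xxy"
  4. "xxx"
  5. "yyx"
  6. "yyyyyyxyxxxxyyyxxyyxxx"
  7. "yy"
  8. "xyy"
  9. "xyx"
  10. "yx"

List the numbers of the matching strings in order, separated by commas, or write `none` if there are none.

4

1. "xy" → no match
2. "yxx" → no match
3. "xxy" → no match
4. "xxx" → match
5. "yyx" → no match
6 → no match
7. "yy" → no match
8. "xyy" → no match
9. "xyx" → no match
10. "yx" → no match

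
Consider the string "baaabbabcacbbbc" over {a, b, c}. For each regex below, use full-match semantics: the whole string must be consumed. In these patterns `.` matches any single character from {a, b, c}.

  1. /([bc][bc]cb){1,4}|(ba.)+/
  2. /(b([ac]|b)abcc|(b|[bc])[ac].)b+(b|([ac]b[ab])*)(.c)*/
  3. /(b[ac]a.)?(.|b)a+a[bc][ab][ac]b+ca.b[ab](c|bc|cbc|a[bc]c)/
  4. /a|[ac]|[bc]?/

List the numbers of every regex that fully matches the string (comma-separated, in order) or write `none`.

1 → no match
2 → no match
3 → match
4 → no match

3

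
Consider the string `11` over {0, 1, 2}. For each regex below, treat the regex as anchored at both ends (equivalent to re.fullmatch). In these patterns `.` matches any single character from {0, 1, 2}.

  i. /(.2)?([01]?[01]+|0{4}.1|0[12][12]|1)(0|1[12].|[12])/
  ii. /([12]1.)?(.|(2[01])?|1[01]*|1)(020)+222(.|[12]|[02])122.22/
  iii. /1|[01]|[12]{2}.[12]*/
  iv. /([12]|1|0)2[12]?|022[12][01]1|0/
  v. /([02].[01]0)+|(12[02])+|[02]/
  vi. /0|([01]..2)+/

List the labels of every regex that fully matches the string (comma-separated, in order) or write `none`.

i → match
ii → no match — must end with `22`
iii → no match
iv → no match
v → no match
vi → no match

i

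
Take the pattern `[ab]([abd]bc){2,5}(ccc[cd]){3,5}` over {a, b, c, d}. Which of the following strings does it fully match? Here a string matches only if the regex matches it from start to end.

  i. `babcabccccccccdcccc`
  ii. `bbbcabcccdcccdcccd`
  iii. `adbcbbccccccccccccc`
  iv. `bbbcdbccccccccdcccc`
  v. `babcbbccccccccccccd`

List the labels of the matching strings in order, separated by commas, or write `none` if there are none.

i → match
ii → no match
iii → match
iv → match
v → match

i, iii, iv, v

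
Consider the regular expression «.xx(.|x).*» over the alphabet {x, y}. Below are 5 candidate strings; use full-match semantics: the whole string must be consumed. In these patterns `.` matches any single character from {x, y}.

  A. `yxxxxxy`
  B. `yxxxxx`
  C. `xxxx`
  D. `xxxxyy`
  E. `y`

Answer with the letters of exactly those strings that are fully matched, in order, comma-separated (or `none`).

A. `yxxxxxy` → match
B. `yxxxxx` → match
C. `xxxx` → match
D. `xxxxyy` → match
E. `y` → no match

A, B, C, D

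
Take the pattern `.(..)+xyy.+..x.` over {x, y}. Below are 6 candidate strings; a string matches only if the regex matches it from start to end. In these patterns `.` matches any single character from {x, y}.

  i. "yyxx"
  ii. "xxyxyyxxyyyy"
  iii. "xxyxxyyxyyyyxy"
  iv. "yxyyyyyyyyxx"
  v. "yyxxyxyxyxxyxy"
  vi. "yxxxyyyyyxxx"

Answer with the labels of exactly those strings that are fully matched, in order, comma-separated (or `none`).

vi

i. "yyxx" → no match
ii. "xxyxyyxxyyyy" → no match
iii → no match
iv. "yxyyyyyyyyxx" → no match
v → no match
vi. "yxxxyyyyyxxx" → match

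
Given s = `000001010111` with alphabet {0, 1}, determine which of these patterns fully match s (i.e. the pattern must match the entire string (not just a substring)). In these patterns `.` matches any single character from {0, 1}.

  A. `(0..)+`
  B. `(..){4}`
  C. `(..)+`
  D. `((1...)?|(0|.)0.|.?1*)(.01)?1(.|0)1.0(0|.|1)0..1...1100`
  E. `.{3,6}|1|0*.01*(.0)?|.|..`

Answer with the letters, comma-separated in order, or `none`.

A → no match
B → no match
C → match
D → no match — must end with `1100`
E → no match

C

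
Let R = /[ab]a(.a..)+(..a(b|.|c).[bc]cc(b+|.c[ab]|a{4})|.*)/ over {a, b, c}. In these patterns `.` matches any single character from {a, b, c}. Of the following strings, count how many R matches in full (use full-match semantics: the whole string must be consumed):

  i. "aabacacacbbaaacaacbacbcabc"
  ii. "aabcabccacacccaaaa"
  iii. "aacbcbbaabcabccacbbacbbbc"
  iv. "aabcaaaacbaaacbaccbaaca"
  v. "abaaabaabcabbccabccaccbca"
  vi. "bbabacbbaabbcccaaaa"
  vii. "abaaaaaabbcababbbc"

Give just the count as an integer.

i → match
ii → no match
iii → no match
iv → no match
v → no match
vi → no match
vii → no match
Total matched: 1

1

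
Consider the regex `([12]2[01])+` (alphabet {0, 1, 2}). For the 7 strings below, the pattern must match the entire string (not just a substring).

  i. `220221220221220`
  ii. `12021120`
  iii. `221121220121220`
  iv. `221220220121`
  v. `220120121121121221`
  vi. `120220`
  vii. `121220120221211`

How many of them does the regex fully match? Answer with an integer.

i → match
ii → no match
iii → match
iv → match
v → match
vi → match
vii → no match
Total matched: 5

5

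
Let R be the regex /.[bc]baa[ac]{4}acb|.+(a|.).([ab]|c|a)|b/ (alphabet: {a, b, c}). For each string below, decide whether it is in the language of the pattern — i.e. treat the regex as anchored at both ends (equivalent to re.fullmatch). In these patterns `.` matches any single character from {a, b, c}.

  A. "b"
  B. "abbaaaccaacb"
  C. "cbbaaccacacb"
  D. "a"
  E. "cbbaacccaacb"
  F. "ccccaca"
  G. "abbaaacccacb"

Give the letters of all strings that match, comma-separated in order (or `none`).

A, B, C, E, F, G

A → match
B → match
C → match
D → no match
E → match
F → match
G → match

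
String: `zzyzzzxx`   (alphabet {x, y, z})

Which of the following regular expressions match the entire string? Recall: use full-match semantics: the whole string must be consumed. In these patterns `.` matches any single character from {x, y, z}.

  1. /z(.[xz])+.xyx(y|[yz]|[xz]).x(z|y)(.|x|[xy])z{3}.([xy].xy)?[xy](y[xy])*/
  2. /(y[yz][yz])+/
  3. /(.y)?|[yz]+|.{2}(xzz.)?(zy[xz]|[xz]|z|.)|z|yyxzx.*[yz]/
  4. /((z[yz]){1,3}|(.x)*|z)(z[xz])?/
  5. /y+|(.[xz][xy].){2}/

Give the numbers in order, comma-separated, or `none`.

5

1 → no match
2 → no match — must start with `y`
3 → no match
4 → no match
5 → match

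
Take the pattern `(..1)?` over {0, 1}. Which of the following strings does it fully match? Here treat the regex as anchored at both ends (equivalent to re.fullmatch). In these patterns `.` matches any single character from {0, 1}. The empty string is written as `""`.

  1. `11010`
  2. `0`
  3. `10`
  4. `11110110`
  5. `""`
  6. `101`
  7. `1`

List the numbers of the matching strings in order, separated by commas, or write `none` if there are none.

1. `11010` → no match
2. `0` → no match
3. `10` → no match
4. `11110110` → no match
5. `""` → match
6. `101` → match
7. `1` → no match

5, 6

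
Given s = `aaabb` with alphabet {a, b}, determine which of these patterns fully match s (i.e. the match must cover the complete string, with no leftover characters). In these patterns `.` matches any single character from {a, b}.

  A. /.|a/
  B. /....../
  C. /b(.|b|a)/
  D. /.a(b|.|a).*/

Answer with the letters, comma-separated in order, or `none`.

A → no match
B → no match
C → no match — must start with `b`
D → match

D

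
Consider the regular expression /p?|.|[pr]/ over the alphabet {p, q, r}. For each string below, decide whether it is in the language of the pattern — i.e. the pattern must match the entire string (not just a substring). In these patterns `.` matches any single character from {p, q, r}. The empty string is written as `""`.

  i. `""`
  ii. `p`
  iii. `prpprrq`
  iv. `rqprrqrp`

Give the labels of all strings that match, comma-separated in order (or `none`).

i → match
ii → match
iii → no match
iv → no match

i, ii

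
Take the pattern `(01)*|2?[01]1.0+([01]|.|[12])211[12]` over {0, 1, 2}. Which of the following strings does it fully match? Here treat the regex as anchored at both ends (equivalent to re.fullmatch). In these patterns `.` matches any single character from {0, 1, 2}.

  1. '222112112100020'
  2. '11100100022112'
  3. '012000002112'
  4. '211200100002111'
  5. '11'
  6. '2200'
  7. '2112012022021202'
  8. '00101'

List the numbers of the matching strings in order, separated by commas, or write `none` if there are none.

3

1 → no match
2 → no match
3 → match
4 → no match
5 → no match
6 → no match
7 → no match
8 → no match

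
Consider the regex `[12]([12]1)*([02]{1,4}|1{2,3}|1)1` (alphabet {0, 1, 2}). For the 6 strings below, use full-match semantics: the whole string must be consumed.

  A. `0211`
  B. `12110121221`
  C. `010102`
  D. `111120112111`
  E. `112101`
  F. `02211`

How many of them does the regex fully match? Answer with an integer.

0

A. `0211` → no match
B. `12110121221` → no match
C. `010102` → no match — must end with `1`
D. `111120112111` → no match
E. `112101` → no match
F. `02211` → no match
Total matched: 0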